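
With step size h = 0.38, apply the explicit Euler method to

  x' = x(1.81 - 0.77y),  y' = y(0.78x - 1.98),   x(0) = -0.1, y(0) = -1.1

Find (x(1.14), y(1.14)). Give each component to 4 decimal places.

Euler on (x,y): x_{n+1} = x_n + h·x', y_{n+1} = y_n + h·y'.
0.000000: (-0.100000, -1.100000); f=(-0.265700, 2.263800) → (-0.200966, -0.239756)
0.380000: (-0.200966, -0.239756); f=(-0.400849, 0.512299) → (-0.353289, -0.045082)
0.760000: (-0.353289, -0.045082); f=(-0.651716, 0.101686) → (-0.600941, -0.006442)
(x(1.14), y(1.14)) ≈ (-0.6009, -0.0064)

-0.6009, -0.0064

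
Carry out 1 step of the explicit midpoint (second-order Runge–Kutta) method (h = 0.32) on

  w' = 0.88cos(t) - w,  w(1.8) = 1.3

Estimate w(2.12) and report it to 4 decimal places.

0.8539

Midpoint: k1 = f(t_n, w_n); k2 = f(t_n + h/2, w_n + (h/2)·k1); w_{n+1} = w_n + h·k2.
t=1.800000, w=1.300000:
  k1 = f(1.800000, 1.300000) = -1.499938
  k2 = f(1.960000, 1.060010) = -1.393927
  w ← 1.300000 + 0.32·(-1.393927) = 0.853943
w(2.12) ≈ 0.8539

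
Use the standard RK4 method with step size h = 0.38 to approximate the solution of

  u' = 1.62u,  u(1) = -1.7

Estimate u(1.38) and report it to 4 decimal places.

-3.1449

RK4: k1 = f(x_n, u_n); k2 = f(x_n + h/2, u_n + (h/2)·k1); k3 = f(x_n + h/2, u_n + (h/2)·k2); k4 = f(x_n + h, u_n + h·k3); u_{n+1} = u_n + (h/6)·(k1 + 2k2 + 2k3 + k4).
x=1.000000, u=-1.700000:
  k1 = f(1.000000, -1.700000) = -2.754000
  k2 = f(1.190000, -2.223260) = -3.601681
  k3 = f(1.190000, -2.384319) = -3.862597
  k4 = f(1.380000, -3.167787) = -5.131815
  u ← -1.700000 + (0.38/6)·(k1 + 2k2 + 2k3 + k4) = -3.144910
u(1.38) ≈ -3.1449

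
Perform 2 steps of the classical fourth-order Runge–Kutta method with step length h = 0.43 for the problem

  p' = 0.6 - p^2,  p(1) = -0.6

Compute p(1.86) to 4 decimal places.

-0.2714

RK4: k1 = f(x_n, p_n); k2 = f(x_n + h/2, p_n + (h/2)·k1); k3 = f(x_n + h/2, p_n + (h/2)·k2); k4 = f(x_n + h, p_n + h·k3); p_{n+1} = p_n + (h/6)·(k1 + 2k2 + 2k3 + k4).
x=1.000000, p=-0.600000:
  k1 = f(1.000000, -0.600000) = 0.240000
  k2 = f(1.215000, -0.548400) = 0.299257
  k3 = f(1.215000, -0.535660) = 0.313069
  k4 = f(1.430000, -0.465380) = 0.383421
  p ← -0.600000 + (0.43/6)·(k1 + 2k2 + 2k3 + k4) = -0.467555
x=1.430000, p=-0.467555:
  k1 = f(1.430000, -0.467555) = 0.381393
  k2 = f(1.645000, -0.385555) = 0.451347
  k3 = f(1.645000, -0.370515) = 0.462719
  k4 = f(1.860000, -0.268586) = 0.527862
  p ← -0.467555 + (0.43/6)·(k1 + 2k2 + 2k3 + k4) = -0.271375
p(1.86) ≈ -0.2714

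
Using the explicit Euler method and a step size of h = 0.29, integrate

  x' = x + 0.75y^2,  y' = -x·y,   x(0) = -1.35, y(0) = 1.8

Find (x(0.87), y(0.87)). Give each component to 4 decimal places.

Euler on (x,y): x_{n+1} = x_n + h·x', y_{n+1} = y_n + h·y'.
0.000000: (-1.350000, 1.800000); f=(1.080000, 2.430000) → (-1.036800, 2.504700)
0.290000: (-1.036800, 2.504700); f=(3.668342, 2.596873) → (0.027019, 3.257793)
0.580000: (0.027019, 3.257793); f=(7.986931, -0.088022) → (2.343229, 3.232267)
(x(0.87), y(0.87)) ≈ (2.3432, 3.2323)

2.3432, 3.2323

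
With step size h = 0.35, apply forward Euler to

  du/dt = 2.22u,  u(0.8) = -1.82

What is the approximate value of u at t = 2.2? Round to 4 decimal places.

Euler: u_{n+1} = u_n + h·f(t_n, u_n).
t=0.800000, u=-1.820000: f=-4.040400 → u ← -1.820000 + 0.35·(-4.040400) = -3.234140
t=1.150000, u=-3.234140: f=-7.179791 → u ← -3.234140 + 0.35·(-7.179791) = -5.747067
t=1.500000, u=-5.747067: f=-12.758488 → u ← -5.747067 + 0.35·(-12.758488) = -10.212538
t=1.850000, u=-10.212538: f=-22.671834 → u ← -10.212538 + 0.35·(-22.671834) = -18.147679
u(2.2) ≈ -18.1477

-18.1477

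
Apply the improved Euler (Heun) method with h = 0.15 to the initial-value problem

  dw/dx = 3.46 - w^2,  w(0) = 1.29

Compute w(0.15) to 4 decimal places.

Heun: k1 = f(x_n, w_n); k2 = f(x_n + h, w_n + h·k1); w_{n+1} = w_n + (h/2)·(k1 + k2).
x=0.000000, w=1.290000:
  k1 = f(0.000000, 1.290000) = 1.795900
  k2 = f(0.150000, 1.559385) = 1.028318
  w ← 1.290000 + (0.15/2)·(1.795900 + 1.028318) = 1.501816
w(0.15) ≈ 1.5018

1.5018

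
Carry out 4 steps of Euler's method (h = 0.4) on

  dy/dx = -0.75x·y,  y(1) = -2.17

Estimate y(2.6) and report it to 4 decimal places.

-0.1378

Euler: y_{n+1} = y_n + h·f(x_n, y_n).
x=1.000000, y=-2.170000: f=1.627500 → y ← -2.170000 + 0.4·1.627500 = -1.519000
x=1.400000, y=-1.519000: f=1.594950 → y ← -1.519000 + 0.4·1.594950 = -0.881020
x=1.800000, y=-0.881020: f=1.189377 → y ← -0.881020 + 0.4·1.189377 = -0.405269
x=2.200000, y=-0.405269: f=0.668694 → y ← -0.405269 + 0.4·0.668694 = -0.137792
y(2.6) ≈ -0.1378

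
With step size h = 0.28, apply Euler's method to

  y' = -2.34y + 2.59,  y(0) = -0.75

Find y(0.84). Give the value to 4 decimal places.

Euler: y_{n+1} = y_n + h·f(x_n, y_n).
x=0.000000, y=-0.750000: f=4.345000 → y ← -0.750000 + 0.28·4.345000 = 0.466600
x=0.280000, y=0.466600: f=1.498156 → y ← 0.466600 + 0.28·1.498156 = 0.886084
x=0.560000, y=0.886084: f=0.516564 → y ← 0.886084 + 0.28·0.516564 = 1.030722
y(0.84) ≈ 1.0307

1.0307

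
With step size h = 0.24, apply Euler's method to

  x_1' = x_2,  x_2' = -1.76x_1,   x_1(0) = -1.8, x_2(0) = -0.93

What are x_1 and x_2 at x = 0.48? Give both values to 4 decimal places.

-2.0639, 0.6849

Euler on (x_1,x_2): x_1_{n+1} = x_1_n + h·x_1', x_2_{n+1} = x_2_n + h·x_2'.
0.000000: (-1.800000, -0.930000); f=(-0.930000, 3.168000) → (-2.023200, -0.169680)
0.240000: (-2.023200, -0.169680); f=(-0.169680, 3.560832) → (-2.063923, 0.684920)
(x_1(0.48), x_2(0.48)) ≈ (-2.0639, 0.6849)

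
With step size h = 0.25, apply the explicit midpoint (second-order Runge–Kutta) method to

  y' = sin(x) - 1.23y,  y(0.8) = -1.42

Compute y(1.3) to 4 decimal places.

Midpoint: k1 = f(x_n, y_n); k2 = f(x_n + h/2, y_n + (h/2)·k1); y_{n+1} = y_n + h·k2.
x=0.800000, y=-1.420000:
  k1 = f(0.800000, -1.420000) = 2.463956
  k2 = f(0.925000, -1.112005) = 2.166388
  y ← -1.420000 + 0.25·2.166388 = -0.878403
x=1.050000, y=-0.878403:
  k1 = f(1.050000, -0.878403) = 1.947859
  k2 = f(1.175000, -0.634921) = 1.703642
  y ← -0.878403 + 0.25·1.703642 = -0.452493
y(1.3) ≈ -0.4525

-0.4525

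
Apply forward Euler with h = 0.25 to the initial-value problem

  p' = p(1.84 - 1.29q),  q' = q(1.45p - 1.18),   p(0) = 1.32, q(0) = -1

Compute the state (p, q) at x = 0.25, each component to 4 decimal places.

Euler on (p,q): p_{n+1} = p_n + h·p', q_{n+1} = q_n + h·q'.
0.000000: (1.320000, -1.000000); f=(4.131600, -0.734000) → (2.352900, -1.183500)
(p(0.25), q(0.25)) ≈ (2.3529, -1.1835)

2.3529, -1.1835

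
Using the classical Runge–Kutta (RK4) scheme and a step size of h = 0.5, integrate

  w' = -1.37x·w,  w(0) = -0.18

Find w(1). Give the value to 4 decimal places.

-0.0907

RK4: k1 = f(x_n, w_n); k2 = f(x_n + h/2, w_n + (h/2)·k1); k3 = f(x_n + h/2, w_n + (h/2)·k2); k4 = f(x_n + h, w_n + h·k3); w_{n+1} = w_n + (h/6)·(k1 + 2k2 + 2k3 + k4).
x=0.000000, w=-0.180000:
  k1 = f(0.000000, -0.180000) = 0.000000
  k2 = f(0.250000, -0.180000) = 0.061650
  k3 = f(0.250000, -0.164587) = 0.056371
  k4 = f(0.500000, -0.151814) = 0.103993
  w ← -0.180000 + (0.5/6)·(k1 + 2k2 + 2k3 + k4) = -0.151664
x=0.500000, w=-0.151664:
  k1 = f(0.500000, -0.151664) = 0.103890
  k2 = f(0.750000, -0.125691) = 0.129148
  k3 = f(0.750000, -0.119377) = 0.122660
  k4 = f(1.000000, -0.090334) = 0.123757
  w ← -0.151664 + (0.5/6)·(k1 + 2k2 + 2k3 + k4) = -0.090725
w(1) ≈ -0.0907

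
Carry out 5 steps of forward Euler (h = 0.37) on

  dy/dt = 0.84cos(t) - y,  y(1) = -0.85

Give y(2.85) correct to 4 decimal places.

-0.4089

Euler: y_{n+1} = y_n + h·f(t_n, y_n).
t=1.000000, y=-0.850000: f=1.303854 → y ← -0.850000 + 0.37·1.303854 = -0.367574
t=1.370000, y=-0.367574: f=0.535112 → y ← -0.367574 + 0.37·0.535112 = -0.169583
t=1.740000, y=-0.169583: f=0.028129 → y ← -0.169583 + 0.37·0.028129 = -0.159175
t=2.110000, y=-0.159175: f=-0.272125 → y ← -0.159175 + 0.37·(-0.272125) = -0.259861
t=2.480000, y=-0.259861: f=-0.402911 → y ← -0.259861 + 0.37·(-0.402911) = -0.408938
y(2.85) ≈ -0.4089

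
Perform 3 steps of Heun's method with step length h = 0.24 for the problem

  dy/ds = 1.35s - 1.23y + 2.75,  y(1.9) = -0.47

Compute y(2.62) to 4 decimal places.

2.5849

Heun: k1 = f(s_n, y_n); k2 = f(s_n + h, y_n + h·k1); y_{n+1} = y_n + (h/2)·(k1 + k2).
s=1.900000, y=-0.470000:
  k1 = f(1.900000, -0.470000) = 5.893100
  k2 = f(2.140000, 0.944344) = 4.477457
  y ← -0.470000 + (0.24/2)·(5.893100 + 4.477457) = 0.774467
s=2.140000, y=0.774467:
  k1 = f(2.140000, 0.774467) = 4.686406
  k2 = f(2.380000, 1.899204) = 3.626979
  y ← 0.774467 + (0.24/2)·(4.686406 + 3.626979) = 1.772073
s=2.380000, y=1.772073:
  k1 = f(2.380000, 1.772073) = 3.783350
  k2 = f(2.620000, 2.680077) = 2.990505
  y ← 1.772073 + (0.24/2)·(3.783350 + 2.990505) = 2.584936
y(2.62) ≈ 2.5849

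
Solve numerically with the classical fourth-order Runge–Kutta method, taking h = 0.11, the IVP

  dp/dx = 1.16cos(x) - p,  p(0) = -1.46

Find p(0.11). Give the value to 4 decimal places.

RK4: k1 = f(x_n, p_n); k2 = f(x_n + h/2, p_n + (h/2)·k1); k3 = f(x_n + h/2, p_n + (h/2)·k2); k4 = f(x_n + h, p_n + h·k3); p_{n+1} = p_n + (h/6)·(k1 + 2k2 + 2k3 + k4).
x=0.000000, p=-1.460000:
  k1 = f(0.000000, -1.460000) = 2.620000
  k2 = f(0.055000, -1.315900) = 2.474146
  k3 = f(0.055000, -1.323922) = 2.482168
  k4 = f(0.110000, -1.186962) = 2.339951
  p ← -1.460000 + (0.11/6)·(k1 + 2k2 + 2k3 + k4) = -1.187336
p(0.11) ≈ -1.1873

-1.1873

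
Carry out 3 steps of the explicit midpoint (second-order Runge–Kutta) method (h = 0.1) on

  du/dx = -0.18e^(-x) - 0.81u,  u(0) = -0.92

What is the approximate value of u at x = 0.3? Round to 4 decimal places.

Midpoint: k1 = f(x_n, u_n); k2 = f(x_n + h/2, u_n + (h/2)·k1); u_{n+1} = u_n + h·k2.
x=0.000000, u=-0.920000:
  k1 = f(0.000000, -0.920000) = 0.565200
  k2 = f(0.050000, -0.891740) = 0.551088
  u ← -0.920000 + 0.1·0.551088 = -0.864891
x=0.100000, u=-0.864891:
  k1 = f(0.100000, -0.864891) = 0.537691
  k2 = f(0.150000, -0.838007) = 0.523858
  u ← -0.864891 + 0.1·0.523858 = -0.812505
x=0.200000, u=-0.812505:
  k1 = f(0.200000, -0.812505) = 0.510758
  k2 = f(0.250000, -0.786968) = 0.497260
  u ← -0.812505 + 0.1·0.497260 = -0.762779
u(0.3) ≈ -0.7628

-0.7628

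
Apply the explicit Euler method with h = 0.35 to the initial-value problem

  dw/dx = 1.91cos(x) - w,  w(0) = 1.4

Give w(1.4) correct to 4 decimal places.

Euler: w_{n+1} = w_n + h·f(x_n, w_n).
x=0.000000, w=1.400000: f=0.510000 → w ← 1.400000 + 0.35·0.510000 = 1.578500
x=0.350000, w=1.578500: f=0.215702 → w ← 1.578500 + 0.35·0.215702 = 1.653996
x=0.700000, w=1.653996: f=-0.193147 → w ← 1.653996 + 0.35·(-0.193147) = 1.586394
x=1.050000, w=1.586394: f=-0.636033 → w ← 1.586394 + 0.35·(-0.636033) = 1.363782
w(1.4) ≈ 1.3638

1.3638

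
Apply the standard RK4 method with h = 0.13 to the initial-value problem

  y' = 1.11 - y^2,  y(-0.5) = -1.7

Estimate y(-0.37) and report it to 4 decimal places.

-1.9946

RK4: k1 = f(s_n, y_n); k2 = f(s_n + h/2, y_n + (h/2)·k1); k3 = f(s_n + h/2, y_n + (h/2)·k2); k4 = f(s_n + h, y_n + h·k3); y_{n+1} = y_n + (h/6)·(k1 + 2k2 + 2k3 + k4).
s=-0.500000, y=-1.700000:
  k1 = f(-0.500000, -1.700000) = -1.780000
  k2 = f(-0.435000, -1.815700) = -2.186766
  k3 = f(-0.435000, -1.842140) = -2.283479
  k4 = f(-0.370000, -1.996852) = -2.877419
  y ← -1.700000 + (0.13/6)·(k1 + 2k2 + 2k3 + k4) = -1.994621
y(-0.37) ≈ -1.9946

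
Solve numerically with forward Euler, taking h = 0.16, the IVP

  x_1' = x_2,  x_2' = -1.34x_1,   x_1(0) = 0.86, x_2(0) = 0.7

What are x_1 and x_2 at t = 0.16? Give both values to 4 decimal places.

Euler on (x_1,x_2): x_1_{n+1} = x_1_n + h·x_1', x_2_{n+1} = x_2_n + h·x_2'.
0.000000: (0.860000, 0.700000); f=(0.700000, -1.152400) → (0.972000, 0.515616)
(x_1(0.16), x_2(0.16)) ≈ (0.9720, 0.5156)

0.9720, 0.5156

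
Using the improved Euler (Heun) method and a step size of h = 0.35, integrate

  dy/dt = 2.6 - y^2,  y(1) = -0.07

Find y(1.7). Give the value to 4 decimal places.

1.1702

Heun: k1 = f(t_n, y_n); k2 = f(t_n + h, y_n + h·k1); y_{n+1} = y_n + (h/2)·(k1 + k2).
t=1.000000, y=-0.070000:
  k1 = f(1.000000, -0.070000) = 2.595100
  k2 = f(1.350000, 0.838285) = 1.897278
  y ← -0.070000 + (0.35/2)·(2.595100 + 1.897278) = 0.716166
t=1.350000, y=0.716166:
  k1 = f(1.350000, 0.716166) = 2.087106
  k2 = f(1.700000, 1.446653) = 0.507194
  y ← 0.716166 + (0.35/2)·(2.087106 + 0.507194) = 1.170169
y(1.7) ≈ 1.1702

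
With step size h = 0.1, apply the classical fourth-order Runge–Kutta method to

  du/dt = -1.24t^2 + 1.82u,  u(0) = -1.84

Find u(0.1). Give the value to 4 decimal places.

RK4: k1 = f(t_n, u_n); k2 = f(t_n + h/2, u_n + (h/2)·k1); k3 = f(t_n + h/2, u_n + (h/2)·k2); k4 = f(t_n + h, u_n + h·k3); u_{n+1} = u_n + (h/6)·(k1 + 2k2 + 2k3 + k4).
t=0.000000, u=-1.840000:
  k1 = f(0.000000, -1.840000) = -3.348800
  k2 = f(0.050000, -2.007440) = -3.656641
  k3 = f(0.050000, -2.022832) = -3.684654
  k4 = f(0.100000, -2.208465) = -4.031807
  u ← -1.840000 + (0.1/6)·(k1 + 2k2 + 2k3 + k4) = -2.207720
u(0.1) ≈ -2.2077

-2.2077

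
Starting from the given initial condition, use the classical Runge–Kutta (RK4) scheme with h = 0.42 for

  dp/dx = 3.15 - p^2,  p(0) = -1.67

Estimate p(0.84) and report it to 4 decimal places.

-0.4643

RK4: k1 = f(x_n, p_n); k2 = f(x_n + h/2, p_n + (h/2)·k1); k3 = f(x_n + h/2, p_n + (h/2)·k2); k4 = f(x_n + h, p_n + h·k3); p_{n+1} = p_n + (h/6)·(k1 + 2k2 + 2k3 + k4).
x=0.000000, p=-1.670000:
  k1 = f(0.000000, -1.670000) = 0.361100
  k2 = f(0.210000, -1.594169) = 0.608625
  k3 = f(0.210000, -1.542189) = 0.771654
  k4 = f(0.420000, -1.345905) = 1.338539
  p ← -1.670000 + (0.42/6)·(k1 + 2k2 + 2k3 + k4) = -1.357786
x=0.420000, p=-1.357786:
  k1 = f(0.420000, -1.357786) = 1.306417
  k2 = f(0.630000, -1.083439) = 1.976161
  k3 = f(0.630000, -0.942792) = 2.261142
  k4 = f(0.840000, -0.408106) = 2.983449
  p ← -1.357786 + (0.42/6)·(k1 + 2k2 + 2k3 + k4) = -0.464273
p(0.84) ≈ -0.4643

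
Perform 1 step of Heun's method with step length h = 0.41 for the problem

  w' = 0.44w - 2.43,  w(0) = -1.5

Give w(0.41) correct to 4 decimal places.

Heun: k1 = f(x_n, w_n); k2 = f(x_n + h, w_n + h·k1); w_{n+1} = w_n + (h/2)·(k1 + k2).
x=0.000000, w=-1.500000:
  k1 = f(0.000000, -1.500000) = -3.090000
  k2 = f(0.410000, -2.766900) = -3.647436
  w ← -1.500000 + (0.41/2)·(-3.090000 + (-3.647436)) = -2.881174
w(0.41) ≈ -2.8812

-2.8812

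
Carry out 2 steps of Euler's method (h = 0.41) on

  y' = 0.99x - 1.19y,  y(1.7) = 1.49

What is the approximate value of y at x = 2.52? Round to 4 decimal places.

1.6006

Euler: y_{n+1} = y_n + h·f(x_n, y_n).
x=1.700000, y=1.490000: f=-0.090100 → y ← 1.490000 + 0.41·(-0.090100) = 1.453059
x=2.110000, y=1.453059: f=0.359760 → y ← 1.453059 + 0.41·0.359760 = 1.600561
y(2.52) ≈ 1.6006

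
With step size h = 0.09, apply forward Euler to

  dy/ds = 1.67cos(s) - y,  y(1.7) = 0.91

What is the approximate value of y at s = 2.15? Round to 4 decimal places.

0.3683

Euler: y_{n+1} = y_n + h·f(s_n, y_n).
s=1.700000, y=0.910000: f=-1.125170 → y ← 0.910000 + 0.09·(-1.125170) = 0.808735
s=1.790000, y=0.808735: f=-1.171880 → y ← 0.808735 + 0.09·(-1.171880) = 0.703265
s=1.880000, y=0.703265: f=-1.211447 → y ← 0.703265 + 0.09·(-1.211447) = 0.594235
s=1.970000, y=0.594235: f=-1.243339 → y ← 0.594235 + 0.09·(-1.243339) = 0.482335
s=2.060000, y=0.482335: f=-1.267106 → y ← 0.482335 + 0.09·(-1.267106) = 0.368295
y(2.15) ≈ 0.3683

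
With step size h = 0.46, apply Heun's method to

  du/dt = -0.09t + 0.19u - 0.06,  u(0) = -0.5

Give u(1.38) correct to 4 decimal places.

Heun: k1 = f(t_n, u_n); k2 = f(t_n + h, u_n + h·k1); u_{n+1} = u_n + (h/2)·(k1 + k2).
t=0.000000, u=-0.500000:
  k1 = f(0.000000, -0.500000) = -0.155000
  k2 = f(0.460000, -0.571300) = -0.209947
  u ← -0.500000 + (0.46/2)·(-0.155000 + (-0.209947)) = -0.583938
t=0.460000, u=-0.583938:
  k1 = f(0.460000, -0.583938) = -0.212348
  k2 = f(0.920000, -0.681618) = -0.272307
  u ← -0.583938 + (0.46/2)·(-0.212348 + (-0.272307)) = -0.695409
t=0.920000, u=-0.695409:
  k1 = f(0.920000, -0.695409) = -0.274928
  k2 = f(1.380000, -0.821875) = -0.340356
  u ← -0.695409 + (0.46/2)·(-0.274928 + (-0.340356)) = -0.836924
u(1.38) ≈ -0.8369

-0.8369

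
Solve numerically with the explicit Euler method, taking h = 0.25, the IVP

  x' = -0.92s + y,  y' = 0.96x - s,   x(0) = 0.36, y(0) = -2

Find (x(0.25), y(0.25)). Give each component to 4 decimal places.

-0.1400, -1.9136

Euler on (x,y): x_{n+1} = x_n + h·x', y_{n+1} = y_n + h·y'.
0.000000: (0.360000, -2.000000); f=(-2.000000, 0.345600) → (-0.140000, -1.913600)
(x(0.25), y(0.25)) ≈ (-0.1400, -1.9136)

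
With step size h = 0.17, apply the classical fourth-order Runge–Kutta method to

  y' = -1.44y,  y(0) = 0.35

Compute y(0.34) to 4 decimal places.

0.2145

RK4: k1 = f(x_n, y_n); k2 = f(x_n + h/2, y_n + (h/2)·k1); k3 = f(x_n + h/2, y_n + (h/2)·k2); k4 = f(x_n + h, y_n + h·k3); y_{n+1} = y_n + (h/6)·(k1 + 2k2 + 2k3 + k4).
x=0.000000, y=0.350000:
  k1 = f(0.000000, 0.350000) = -0.504000
  k2 = f(0.085000, 0.307160) = -0.442310
  k3 = f(0.085000, 0.312404) = -0.449861
  k4 = f(0.170000, 0.273524) = -0.393874
  y ← 0.350000 + (0.17/6)·(k1 + 2k2 + 2k3 + k4) = 0.274004
x=0.170000, y=0.274004:
  k1 = f(0.170000, 0.274004) = -0.394566
  k2 = f(0.255000, 0.240466) = -0.346271
  k3 = f(0.255000, 0.244571) = -0.352182
  k4 = f(0.340000, 0.214133) = -0.308351
  y ← 0.274004 + (0.17/6)·(k1 + 2k2 + 2k3 + k4) = 0.214509
y(0.34) ≈ 0.2145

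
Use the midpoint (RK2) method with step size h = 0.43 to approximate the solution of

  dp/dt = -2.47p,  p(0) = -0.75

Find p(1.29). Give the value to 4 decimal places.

Midpoint: k1 = f(t_n, p_n); k2 = f(t_n + h/2, p_n + (h/2)·k1); p_{n+1} = p_n + h·k2.
t=0.000000, p=-0.750000:
  k1 = f(0.000000, -0.750000) = 1.852500
  k2 = f(0.215000, -0.351712) = 0.868730
  p ← -0.750000 + 0.43·0.868730 = -0.376446
t=0.430000, p=-0.376446:
  k1 = f(0.430000, -0.376446) = 0.929822
  k2 = f(0.645000, -0.176534) = 0.436040
  p ← -0.376446 + 0.43·0.436040 = -0.188949
t=0.860000, p=-0.188949:
  k1 = f(0.860000, -0.188949) = 0.466704
  k2 = f(1.075000, -0.088608) = 0.218861
  p ← -0.188949 + 0.43·0.218861 = -0.094839
p(1.29) ≈ -0.0948

-0.0948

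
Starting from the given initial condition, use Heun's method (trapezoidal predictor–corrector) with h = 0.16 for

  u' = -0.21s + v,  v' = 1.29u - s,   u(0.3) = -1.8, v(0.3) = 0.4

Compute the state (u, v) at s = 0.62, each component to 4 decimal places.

Heun on (u,v): k1 = f(s_n, state_n); k2 = f(s_n + h, state_n + h·k1); state_{n+1} = state_n + (h/2)·(k1 + k2).
0.300000: (-1.800000, 0.400000)
  k1 = (0.337000, -2.622000)
  predictor → (-1.746080, -0.019520)
  k2 = (-0.116120, -2.712443)
  → (-1.782330, -0.026755)
0.460000: (-1.782330, -0.026755)
  k1 = (-0.123355, -2.759205)
  predictor → (-1.802066, -0.468228)
  k2 = (-0.598428, -2.944666)
  → (-1.840072, -0.483065)
(u(0.62), v(0.62)) ≈ (-1.8401, -0.4831)

-1.8401, -0.4831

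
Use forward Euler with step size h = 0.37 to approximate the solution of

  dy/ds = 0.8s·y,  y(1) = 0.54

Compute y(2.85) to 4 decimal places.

4.1982

Euler: y_{n+1} = y_n + h·f(s_n, y_n).
s=1.000000, y=0.540000: f=0.432000 → y ← 0.540000 + 0.37·0.432000 = 0.699840
s=1.370000, y=0.699840: f=0.767025 → y ← 0.699840 + 0.37·0.767025 = 0.983639
s=1.740000, y=0.983639: f=1.369226 → y ← 0.983639 + 0.37·1.369226 = 1.490253
s=2.110000, y=1.490253: f=2.515546 → y ← 1.490253 + 0.37·2.515546 = 2.421005
s=2.480000, y=2.421005: f=4.803273 → y ← 2.421005 + 0.37·4.803273 = 4.198216
y(2.85) ≈ 4.1982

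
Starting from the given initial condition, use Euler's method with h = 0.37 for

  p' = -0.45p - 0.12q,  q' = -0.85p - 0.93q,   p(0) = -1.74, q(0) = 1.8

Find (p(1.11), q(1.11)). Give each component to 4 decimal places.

Euler on (p,q): p_{n+1} = p_n + h·p', q_{n+1} = q_n + h·q'.
0.000000: (-1.740000, 1.800000); f=(0.567000, -0.195000) → (-1.530210, 1.727850)
0.370000: (-1.530210, 1.727850); f=(0.481253, -0.306222) → (-1.352147, 1.614548)
0.740000: (-1.352147, 1.614548); f=(0.414720, -0.352205) → (-1.198700, 1.484232)
(p(1.11), q(1.11)) ≈ (-1.1987, 1.4842)

-1.1987, 1.4842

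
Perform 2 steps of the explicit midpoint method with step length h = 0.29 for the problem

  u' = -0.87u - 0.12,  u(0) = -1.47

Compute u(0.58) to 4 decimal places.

Midpoint: k1 = f(x_n, u_n); k2 = f(x_n + h/2, u_n + (h/2)·k1); u_{n+1} = u_n + h·k2.
x=0.000000, u=-1.470000:
  k1 = f(0.000000, -1.470000) = 1.158900
  k2 = f(0.145000, -1.301959) = 1.012705
  u ← -1.470000 + 0.29·1.012705 = -1.176316
x=0.290000, u=-1.176316:
  k1 = f(0.290000, -1.176316) = 0.903395
  k2 = f(0.435000, -1.045323) = 0.789431
  u ← -1.176316 + 0.29·0.789431 = -0.947381
u(0.58) ≈ -0.9474

-0.9474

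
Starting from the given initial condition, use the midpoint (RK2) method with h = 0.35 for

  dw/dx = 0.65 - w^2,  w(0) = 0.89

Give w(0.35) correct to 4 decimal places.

0.8555

Midpoint: k1 = f(x_n, w_n); k2 = f(x_n + h/2, w_n + (h/2)·k1); w_{n+1} = w_n + h·k2.
x=0.000000, w=0.890000:
  k1 = f(0.000000, 0.890000) = -0.142100
  k2 = f(0.175000, 0.865132) = -0.098454
  w ← 0.890000 + 0.35·(-0.098454) = 0.855541
w(0.35) ≈ 0.8555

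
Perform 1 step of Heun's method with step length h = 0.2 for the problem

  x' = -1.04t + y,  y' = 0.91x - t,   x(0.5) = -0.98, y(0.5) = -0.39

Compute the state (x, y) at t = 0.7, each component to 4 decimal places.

-1.2106, -0.7049

Heun on (x,y): k1 = f(t_n, state_n); k2 = f(t_n + h, state_n + h·k1); state_{n+1} = state_n + (h/2)·(k1 + k2).
0.500000: (-0.980000, -0.390000)
  k1 = (-0.910000, -1.391800)
  predictor → (-1.162000, -0.668360)
  k2 = (-1.396360, -1.757420)
  → (-1.210636, -0.704922)
(x(0.7), y(0.7)) ≈ (-1.2106, -0.7049)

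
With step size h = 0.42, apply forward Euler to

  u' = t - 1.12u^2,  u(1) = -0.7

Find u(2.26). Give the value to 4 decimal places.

0.7355

Euler: u_{n+1} = u_n + h·f(t_n, u_n).
t=1.000000, u=-0.700000: f=0.451200 → u ← -0.700000 + 0.42·0.451200 = -0.510496
t=1.420000, u=-0.510496: f=1.128121 → u ← -0.510496 + 0.42·1.128121 = -0.036685
t=1.840000, u=-0.036685: f=1.838493 → u ← -0.036685 + 0.42·1.838493 = 0.735482
u(2.26) ≈ 0.7355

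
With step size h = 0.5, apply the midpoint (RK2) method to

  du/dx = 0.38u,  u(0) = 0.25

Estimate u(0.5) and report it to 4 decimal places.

0.3020

Midpoint: k1 = f(x_n, u_n); k2 = f(x_n + h/2, u_n + (h/2)·k1); u_{n+1} = u_n + h·k2.
x=0.000000, u=0.250000:
  k1 = f(0.000000, 0.250000) = 0.095000
  k2 = f(0.250000, 0.273750) = 0.104025
  u ← 0.250000 + 0.5·0.104025 = 0.302013
u(0.5) ≈ 0.3020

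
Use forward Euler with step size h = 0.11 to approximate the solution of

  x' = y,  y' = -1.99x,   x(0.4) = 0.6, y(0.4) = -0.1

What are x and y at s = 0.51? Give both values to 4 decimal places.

Euler on (x,y): x_{n+1} = x_n + h·x', y_{n+1} = y_n + h·y'.
0.400000: (0.600000, -0.100000); f=(-0.100000, -1.194000) → (0.589000, -0.231340)
(x(0.51), y(0.51)) ≈ (0.5890, -0.2313)

0.5890, -0.2313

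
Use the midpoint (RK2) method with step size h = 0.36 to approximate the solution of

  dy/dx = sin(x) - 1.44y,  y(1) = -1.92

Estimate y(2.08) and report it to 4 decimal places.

Midpoint: k1 = f(x_n, y_n); k2 = f(x_n + h/2, y_n + (h/2)·k1); y_{n+1} = y_n + h·k2.
x=1.000000, y=-1.920000:
  k1 = f(1.000000, -1.920000) = 3.606271
  k2 = f(1.180000, -1.270871) = 2.754661
  y ← -1.920000 + 0.36·2.754661 = -0.928322
x=1.360000, y=-0.928322:
  k1 = f(1.360000, -0.928322) = 2.314649
  k2 = f(1.540000, -0.511685) = 1.736353
  y ← -0.928322 + 0.36·1.736353 = -0.303235
x=1.720000, y=-0.303235:
  k1 = f(1.720000, -0.303235) = 1.425548
  k2 = f(1.900000, -0.046636) = 1.013457
  y ← -0.303235 + 0.36·1.013457 = 0.061609
y(2.08) ≈ 0.0616

0.0616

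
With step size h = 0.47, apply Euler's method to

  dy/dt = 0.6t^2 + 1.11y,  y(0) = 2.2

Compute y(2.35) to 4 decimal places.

Euler: y_{n+1} = y_n + h·f(t_n, y_n).
t=0.000000, y=2.200000: f=2.442000 → y ← 2.200000 + 0.47·2.442000 = 3.347740
t=0.470000, y=3.347740: f=3.848531 → y ← 3.347740 + 0.47·3.848531 = 5.156550
t=0.940000, y=5.156550: f=6.253930 → y ← 5.156550 + 0.47·6.253930 = 8.095897
t=1.410000, y=8.095897: f=10.179306 → y ← 8.095897 + 0.47·10.179306 = 12.880171
t=1.880000, y=12.880171: f=16.417629 → y ← 12.880171 + 0.47·16.417629 = 20.596456
y(2.35) ≈ 20.5965

20.5965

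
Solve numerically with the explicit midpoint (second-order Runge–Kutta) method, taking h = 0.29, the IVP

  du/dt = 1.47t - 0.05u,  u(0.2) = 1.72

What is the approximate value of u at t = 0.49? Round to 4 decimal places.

Midpoint: k1 = f(t_n, u_n); k2 = f(t_n + h/2, u_n + (h/2)·k1); u_{n+1} = u_n + h·k2.
t=0.200000, u=1.720000:
  k1 = f(0.200000, 1.720000) = 0.208000
  k2 = f(0.345000, 1.750160) = 0.419642
  u ← 1.720000 + 0.29·0.419642 = 1.841696
u(0.49) ≈ 1.8417

1.8417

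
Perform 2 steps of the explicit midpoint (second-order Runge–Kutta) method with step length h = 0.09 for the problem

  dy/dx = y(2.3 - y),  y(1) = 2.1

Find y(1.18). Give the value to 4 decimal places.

Midpoint: k1 = f(x_n, y_n); k2 = f(x_n + h/2, y_n + (h/2)·k1); y_{n+1} = y_n + h·k2.
x=1.000000, y=2.100000:
  k1 = f(1.000000, 2.100000) = 0.420000
  k2 = f(1.045000, 2.118900) = 0.383733
  y ← 2.100000 + 0.09·0.383733 = 2.134536
x=1.090000, y=2.134536:
  k1 = f(1.090000, 2.134536) = 0.353189
  k2 = f(1.135000, 2.150429) = 0.321641
  y ← 2.134536 + 0.09·0.321641 = 2.163484
y(1.18) ≈ 2.1635

2.1635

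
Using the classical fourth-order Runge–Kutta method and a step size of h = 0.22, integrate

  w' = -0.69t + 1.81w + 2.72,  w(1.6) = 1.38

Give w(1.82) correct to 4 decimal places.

2.4724

RK4: k1 = f(t_n, w_n); k2 = f(t_n + h/2, w_n + (h/2)·k1); k3 = f(t_n + h/2, w_n + (h/2)·k2); k4 = f(t_n + h, w_n + h·k3); w_{n+1} = w_n + (h/6)·(k1 + 2k2 + 2k3 + k4).
t=1.600000, w=1.380000:
  k1 = f(1.600000, 1.380000) = 4.113800
  k2 = f(1.710000, 1.832518) = 4.856958
  k3 = f(1.710000, 1.914265) = 5.004920
  k4 = f(1.820000, 2.481082) = 5.954959
  w ← 1.380000 + (0.22/6)·(k1 + 2k2 + 2k3 + k4) = 2.472392
w(1.82) ≈ 2.4724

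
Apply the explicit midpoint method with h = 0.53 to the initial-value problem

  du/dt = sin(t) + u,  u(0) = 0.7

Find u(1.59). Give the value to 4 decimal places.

Midpoint: k1 = f(t_n, u_n); k2 = f(t_n + h/2, u_n + (h/2)·k1); u_{n+1} = u_n + h·k2.
t=0.000000, u=0.700000:
  k1 = f(0.000000, 0.700000) = 0.700000
  k2 = f(0.265000, 0.885500) = 1.147409
  u ← 0.700000 + 0.53·1.147409 = 1.308127
t=0.530000, u=1.308127:
  k1 = f(0.530000, 1.308127) = 1.813660
  k2 = f(0.795000, 1.788747) = 2.502610
  u ← 1.308127 + 0.53·2.502610 = 2.634510
t=1.060000, u=2.634510:
  k1 = f(1.060000, 2.634510) = 3.506866
  k2 = f(1.325000, 3.563830) = 4.533774
  u ← 2.634510 + 0.53·4.533774 = 5.037411
u(1.59) ≈ 5.0374

5.0374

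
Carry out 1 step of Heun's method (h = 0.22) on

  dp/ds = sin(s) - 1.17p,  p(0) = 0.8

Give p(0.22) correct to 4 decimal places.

0.6446

Heun: k1 = f(s_n, p_n); k2 = f(s_n + h, p_n + h·k1); p_{n+1} = p_n + (h/2)·(k1 + k2).
s=0.000000, p=0.800000:
  k1 = f(0.000000, 0.800000) = -0.936000
  k2 = f(0.220000, 0.594080) = -0.476844
  p ← 0.800000 + (0.22/2)·(-0.936000 + (-0.476844)) = 0.644587
p(0.22) ≈ 0.6446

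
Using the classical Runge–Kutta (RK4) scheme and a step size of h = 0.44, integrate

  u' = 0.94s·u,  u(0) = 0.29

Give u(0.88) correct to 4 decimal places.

0.4173

RK4: k1 = f(s_n, u_n); k2 = f(s_n + h/2, u_n + (h/2)·k1); k3 = f(s_n + h/2, u_n + (h/2)·k2); k4 = f(s_n + h, u_n + h·k3); u_{n+1} = u_n + (h/6)·(k1 + 2k2 + 2k3 + k4).
s=0.000000, u=0.290000:
  k1 = f(0.000000, 0.290000) = 0.000000
  k2 = f(0.220000, 0.290000) = 0.059972
  k3 = f(0.220000, 0.303194) = 0.062700
  k4 = f(0.440000, 0.317588) = 0.131354
  u ← 0.290000 + (0.44/6)·(k1 + 2k2 + 2k3 + k4) = 0.317625
s=0.440000, u=0.317625:
  k1 = f(0.440000, 0.317625) = 0.131370
  k2 = f(0.660000, 0.346526) = 0.214985
  k3 = f(0.660000, 0.364921) = 0.226397
  k4 = f(0.880000, 0.417239) = 0.345140
  u ← 0.317625 + (0.44/6)·(k1 + 2k2 + 2k3 + k4) = 0.417305
u(0.88) ≈ 0.4173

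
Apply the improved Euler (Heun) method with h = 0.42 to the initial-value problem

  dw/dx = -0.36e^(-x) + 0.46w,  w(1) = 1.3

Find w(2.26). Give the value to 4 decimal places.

2.1749

Heun: k1 = f(x_n, w_n); k2 = f(x_n + h, w_n + h·k1); w_{n+1} = w_n + (h/2)·(k1 + k2).
x=1.000000, w=1.300000:
  k1 = f(1.000000, 1.300000) = 0.465563
  k2 = f(1.420000, 1.495537) = 0.600930
  w ← 1.300000 + (0.42/2)·(0.465563 + 0.600930) = 1.523964
x=1.420000, w=1.523964:
  k1 = f(1.420000, 1.523964) = 0.614006
  k2 = f(1.840000, 1.781846) = 0.762475
  w ← 1.523964 + (0.42/2)·(0.614006 + 0.762475) = 1.813025
x=1.840000, w=1.813025:
  k1 = f(1.840000, 1.813025) = 0.776817
  k2 = f(2.260000, 2.139288) = 0.946506
  w ← 1.813025 + (0.42/2)·(0.776817 + 0.946506) = 2.174923
w(2.26) ≈ 2.1749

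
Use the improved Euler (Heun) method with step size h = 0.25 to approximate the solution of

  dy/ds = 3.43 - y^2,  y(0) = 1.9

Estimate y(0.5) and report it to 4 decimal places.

1.8641

Heun: k1 = f(s_n, y_n); k2 = f(s_n + h, y_n + h·k1); y_{n+1} = y_n + (h/2)·(k1 + k2).
s=0.000000, y=1.900000:
  k1 = f(0.000000, 1.900000) = -0.180000
  k2 = f(0.250000, 1.855000) = -0.011025
  y ← 1.900000 + (0.25/2)·(-0.180000 + (-0.011025)) = 1.876122
s=0.250000, y=1.876122:
  k1 = f(0.250000, 1.876122) = -0.089833
  k2 = f(0.500000, 1.853664) = -0.006069
  y ← 1.876122 + (0.25/2)·(-0.089833 + (-0.006069)) = 1.864134
y(0.5) ≈ 1.8641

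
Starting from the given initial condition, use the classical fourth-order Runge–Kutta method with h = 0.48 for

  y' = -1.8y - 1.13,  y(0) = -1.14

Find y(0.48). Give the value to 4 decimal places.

-0.8455

RK4: k1 = f(t_n, y_n); k2 = f(t_n + h/2, y_n + (h/2)·k1); k3 = f(t_n + h/2, y_n + (h/2)·k2); k4 = f(t_n + h, y_n + h·k3); y_{n+1} = y_n + (h/6)·(k1 + 2k2 + 2k3 + k4).
t=0.000000, y=-1.140000:
  k1 = f(0.000000, -1.140000) = 0.922000
  k2 = f(0.240000, -0.918720) = 0.523696
  k3 = f(0.240000, -1.014313) = 0.695763
  k4 = f(0.480000, -0.806034) = 0.320860
  y ← -1.140000 + (0.48/6)·(k1 + 2k2 + 2k3 + k4) = -0.845458
y(0.48) ≈ -0.8455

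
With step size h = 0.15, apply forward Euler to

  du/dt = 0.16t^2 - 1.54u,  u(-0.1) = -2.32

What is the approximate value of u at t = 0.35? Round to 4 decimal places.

Euler: u_{n+1} = u_n + h·f(t_n, u_n).
t=-0.100000, u=-2.320000: f=3.574400 → u ← -2.320000 + 0.15·3.574400 = -1.783840
t=0.050000, u=-1.783840: f=2.747514 → u ← -1.783840 + 0.15·2.747514 = -1.371713
t=0.200000, u=-1.371713: f=2.118838 → u ← -1.371713 + 0.15·2.118838 = -1.053887
u(0.35) ≈ -1.0539

-1.0539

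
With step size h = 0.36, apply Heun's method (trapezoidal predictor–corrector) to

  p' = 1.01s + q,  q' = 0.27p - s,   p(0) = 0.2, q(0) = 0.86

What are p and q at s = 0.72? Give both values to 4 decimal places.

Heun on (p,q): k1 = f(s_n, state_n); k2 = f(s_n + h, state_n + h·k1); state_{n+1} = state_n + (h/2)·(k1 + k2).
0.000000: (0.200000, 0.860000)
  k1 = (0.860000, 0.054000)
  predictor → (0.509600, 0.879440)
  k2 = (1.243040, -0.222408)
  → (0.578547, 0.829687)
0.360000: (0.578547, 0.829687)
  k1 = (1.193287, -0.203792)
  predictor → (1.008130, 0.756321)
  k2 = (1.483521, -0.447805)
  → (1.060373, 0.712399)
(p(0.72), q(0.72)) ≈ (1.0604, 0.7124)

1.0604, 0.7124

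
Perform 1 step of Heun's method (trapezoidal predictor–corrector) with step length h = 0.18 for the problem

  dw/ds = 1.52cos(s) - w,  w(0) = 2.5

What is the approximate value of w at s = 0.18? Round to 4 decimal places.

2.3373

Heun: k1 = f(s_n, w_n); k2 = f(s_n + h, w_n + h·k1); w_{n+1} = w_n + (h/2)·(k1 + k2).
s=0.000000, w=2.500000:
  k1 = f(0.000000, 2.500000) = -0.980000
  k2 = f(0.180000, 2.323600) = -0.828158
  w ← 2.500000 + (0.18/2)·(-0.980000 + (-0.828158)) = 2.337266
w(0.18) ≈ 2.3373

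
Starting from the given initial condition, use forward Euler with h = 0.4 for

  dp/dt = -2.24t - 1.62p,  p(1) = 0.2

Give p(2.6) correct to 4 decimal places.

Euler: p_{n+1} = p_n + h·f(t_n, p_n).
t=1.000000, p=0.200000: f=-2.564000 → p ← 0.200000 + 0.4·(-2.564000) = -0.825600
t=1.400000, p=-0.825600: f=-1.798528 → p ← -0.825600 + 0.4·(-1.798528) = -1.545011
t=1.800000, p=-1.545011: f=-1.529082 → p ← -1.545011 + 0.4·(-1.529082) = -2.156644
t=2.200000, p=-2.156644: f=-1.434237 → p ← -2.156644 + 0.4·(-1.434237) = -2.730339
p(2.6) ≈ -2.7303

-2.7303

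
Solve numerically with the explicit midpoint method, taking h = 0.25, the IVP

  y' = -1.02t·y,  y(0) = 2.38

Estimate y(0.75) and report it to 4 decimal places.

Midpoint: k1 = f(t_n, y_n); k2 = f(t_n + h/2, y_n + (h/2)·k1); y_{n+1} = y_n + h·k2.
t=0.000000, y=2.380000:
  k1 = f(0.000000, 2.380000) = 0.000000
  k2 = f(0.125000, 2.380000) = -0.303450
  y ← 2.380000 + 0.25·(-0.303450) = 2.304137
t=0.250000, y=2.304137:
  k1 = f(0.250000, 2.304137) = -0.587555
  k2 = f(0.375000, 2.230693) = -0.853240
  y ← 2.304137 + 0.25·(-0.853240) = 2.090827
t=0.500000, y=2.090827:
  k1 = f(0.500000, 2.090827) = -1.066322
  k2 = f(0.625000, 1.957537) = -1.247930
  y ← 2.090827 + 0.25·(-1.247930) = 1.778845
y(0.75) ≈ 1.7788

1.7788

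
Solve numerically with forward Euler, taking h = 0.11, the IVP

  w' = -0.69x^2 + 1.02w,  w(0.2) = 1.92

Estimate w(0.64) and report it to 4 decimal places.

Euler: w_{n+1} = w_n + h·f(x_n, w_n).
x=0.200000, w=1.920000: f=1.930800 → w ← 1.920000 + 0.11·1.930800 = 2.132388
x=0.310000, w=2.132388: f=2.108727 → w ← 2.132388 + 0.11·2.108727 = 2.364348
x=0.420000, w=2.364348: f=2.289919 → w ← 2.364348 + 0.11·2.289919 = 2.616239
x=0.530000, w=2.616239: f=2.474743 → w ← 2.616239 + 0.11·2.474743 = 2.888461
w(0.64) ≈ 2.8885

2.8885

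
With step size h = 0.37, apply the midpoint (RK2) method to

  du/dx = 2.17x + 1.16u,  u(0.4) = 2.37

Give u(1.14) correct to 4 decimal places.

7.2039

Midpoint: k1 = f(x_n, u_n); k2 = f(x_n + h/2, u_n + (h/2)·k1); u_{n+1} = u_n + h·k2.
x=0.400000, u=2.370000:
  k1 = f(0.400000, 2.370000) = 3.617200
  k2 = f(0.585000, 3.039182) = 4.794901
  u ← 2.370000 + 0.37·4.794901 = 4.144113
x=0.770000, u=4.144113:
  k1 = f(0.770000, 4.144113) = 6.478072
  k2 = f(0.955000, 5.342557) = 8.269716
  u ← 4.144113 + 0.37·8.269716 = 7.203908
u(1.14) ≈ 7.2039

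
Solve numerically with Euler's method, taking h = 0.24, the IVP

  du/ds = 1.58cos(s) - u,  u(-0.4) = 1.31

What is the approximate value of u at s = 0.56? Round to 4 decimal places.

1.4538

Euler: u_{n+1} = u_n + h·f(s_n, u_n).
s=-0.400000, u=1.310000: f=0.145276 → u ← 1.310000 + 0.24·0.145276 = 1.344866
s=-0.160000, u=1.344866: f=0.214953 → u ← 1.344866 + 0.24·0.214953 = 1.396455
s=0.080000, u=1.396455: f=0.178492 → u ← 1.396455 + 0.24·0.178492 = 1.439293
s=0.320000, u=1.439293: f=0.060499 → u ← 1.439293 + 0.24·0.060499 = 1.453813
u(0.56) ≈ 1.4538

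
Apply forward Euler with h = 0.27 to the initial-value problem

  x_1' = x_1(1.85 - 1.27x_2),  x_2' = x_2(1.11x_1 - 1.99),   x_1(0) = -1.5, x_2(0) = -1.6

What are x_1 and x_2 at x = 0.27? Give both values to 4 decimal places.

-3.0722, -0.0210

Euler on (x_1,x_2): x_1_{n+1} = x_1_n + h·x_1', x_2_{n+1} = x_2_n + h·x_2'.
0.000000: (-1.500000, -1.600000); f=(-5.823000, 5.848000) → (-3.072210, -0.021040)
(x_1(0.27), x_2(0.27)) ≈ (-3.0722, -0.0210)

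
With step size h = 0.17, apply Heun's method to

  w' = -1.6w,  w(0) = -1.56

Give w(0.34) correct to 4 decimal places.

Heun: k1 = f(t_n, w_n); k2 = f(t_n + h, w_n + h·k1); w_{n+1} = w_n + (h/2)·(k1 + k2).
t=0.000000, w=-1.560000:
  k1 = f(0.000000, -1.560000) = 2.496000
  k2 = f(0.170000, -1.135680) = 1.817088
  w ← -1.560000 + (0.17/2)·(2.496000 + 1.817088) = -1.193388
t=0.170000, w=-1.193388:
  k1 = f(0.170000, -1.193388) = 1.909420
  k2 = f(0.340000, -0.868786) = 1.390058
  w ← -1.193388 + (0.17/2)·(1.909420 + 1.390058) = -0.912932
w(0.34) ≈ -0.9129

-0.9129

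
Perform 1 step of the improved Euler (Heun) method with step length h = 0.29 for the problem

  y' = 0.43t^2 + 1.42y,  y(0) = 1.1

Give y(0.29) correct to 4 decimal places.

1.6515

Heun: k1 = f(t_n, y_n); k2 = f(t_n + h, y_n + h·k1); y_{n+1} = y_n + (h/2)·(k1 + k2).
t=0.000000, y=1.100000:
  k1 = f(0.000000, 1.100000) = 1.562000
  k2 = f(0.290000, 1.552980) = 2.241395
  y ← 1.100000 + (0.29/2)·(1.562000 + 2.241395) = 1.651492
y(0.29) ≈ 1.6515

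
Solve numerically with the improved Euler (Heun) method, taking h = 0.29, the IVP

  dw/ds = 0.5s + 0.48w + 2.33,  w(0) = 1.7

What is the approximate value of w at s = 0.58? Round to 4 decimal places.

Heun: k1 = f(s_n, w_n); k2 = f(s_n + h, w_n + h·k1); w_{n+1} = w_n + (h/2)·(k1 + k2).
s=0.000000, w=1.700000:
  k1 = f(0.000000, 1.700000) = 3.146000
  k2 = f(0.290000, 2.612340) = 3.728923
  w ← 1.700000 + (0.29/2)·(3.146000 + 3.728923) = 2.696864
s=0.290000, w=2.696864:
  k1 = f(0.290000, 2.696864) = 3.769495
  k2 = f(0.580000, 3.790017) = 4.439208
  w ← 2.696864 + (0.29/2)·(3.769495 + 4.439208) = 3.887126
w(0.58) ≈ 3.8871

3.8871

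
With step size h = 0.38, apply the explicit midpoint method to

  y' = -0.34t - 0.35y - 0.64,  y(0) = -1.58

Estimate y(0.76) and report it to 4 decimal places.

-1.7298

Midpoint: k1 = f(t_n, y_n); k2 = f(t_n + h/2, y_n + (h/2)·k1); y_{n+1} = y_n + h·k2.
t=0.000000, y=-1.580000:
  k1 = f(0.000000, -1.580000) = -0.087000
  k2 = f(0.190000, -1.596530) = -0.145815
  y ← -1.580000 + 0.38·(-0.145815) = -1.635410
t=0.380000, y=-1.635410:
  k1 = f(0.380000, -1.635410) = -0.196807
  k2 = f(0.570000, -1.672803) = -0.248319
  y ← -1.635410 + 0.38·(-0.248319) = -1.729771
y(0.76) ≈ -1.7298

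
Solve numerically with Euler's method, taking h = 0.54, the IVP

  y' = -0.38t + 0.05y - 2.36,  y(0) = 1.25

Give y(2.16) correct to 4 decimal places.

Euler: y_{n+1} = y_n + h·f(t_n, y_n).
t=0.000000, y=1.250000: f=-2.297500 → y ← 1.250000 + 0.54·(-2.297500) = 0.009350
t=0.540000, y=0.009350: f=-2.564732 → y ← 0.009350 + 0.54·(-2.564732) = -1.375606
t=1.080000, y=-1.375606: f=-2.839180 → y ← -1.375606 + 0.54·(-2.839180) = -2.908763
t=1.620000, y=-2.908763: f=-3.121038 → y ← -2.908763 + 0.54·(-3.121038) = -4.594123
y(2.16) ≈ -4.5941

-4.5941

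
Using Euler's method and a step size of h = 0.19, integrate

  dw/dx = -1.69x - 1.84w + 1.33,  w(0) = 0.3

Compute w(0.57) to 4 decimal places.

Euler: w_{n+1} = w_n + h·f(x_n, w_n).
x=0.000000, w=0.300000: f=0.778000 → w ← 0.300000 + 0.19·0.778000 = 0.447820
x=0.190000, w=0.447820: f=0.184911 → w ← 0.447820 + 0.19·0.184911 = 0.482953
x=0.380000, w=0.482953: f=-0.200834 → w ← 0.482953 + 0.19·(-0.200834) = 0.444795
w(0.57) ≈ 0.4448

0.4448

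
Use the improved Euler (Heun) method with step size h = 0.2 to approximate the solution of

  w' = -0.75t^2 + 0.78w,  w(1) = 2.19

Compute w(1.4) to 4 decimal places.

2.4892

Heun: k1 = f(t_n, w_n); k2 = f(t_n + h, w_n + h·k1); w_{n+1} = w_n + (h/2)·(k1 + k2).
t=1.000000, w=2.190000:
  k1 = f(1.000000, 2.190000) = 0.958200
  k2 = f(1.200000, 2.381640) = 0.777679
  w ← 2.190000 + (0.2/2)·(0.958200 + 0.777679) = 2.363588
t=1.200000, w=2.363588:
  k1 = f(1.200000, 2.363588) = 0.763599
  k2 = f(1.400000, 2.516308) = 0.492720
  w ← 2.363588 + (0.2/2)·(0.763599 + 0.492720) = 2.489220
w(1.4) ≈ 2.4892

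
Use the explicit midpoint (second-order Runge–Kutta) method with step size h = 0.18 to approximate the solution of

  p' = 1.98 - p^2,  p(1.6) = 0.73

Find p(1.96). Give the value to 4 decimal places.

Midpoint: k1 = f(s_n, p_n); k2 = f(s_n + h/2, p_n + (h/2)·k1); p_{n+1} = p_n + h·k2.
s=1.600000, p=0.730000:
  k1 = f(1.600000, 0.730000) = 1.447100
  k2 = f(1.690000, 0.860239) = 1.239989
  p ← 0.730000 + 0.18·1.239989 = 0.953198
s=1.780000, p=0.953198:
  k1 = f(1.780000, 0.953198) = 1.071414
  k2 = f(1.870000, 1.049625) = 0.878287
  p ← 0.953198 + 0.18·0.878287 = 1.111290
p(1.96) ≈ 1.1113

1.1113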